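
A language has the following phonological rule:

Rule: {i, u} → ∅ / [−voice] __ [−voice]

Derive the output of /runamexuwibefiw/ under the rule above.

runamexuwibefiw

No segment of /runamexuwibefiw/ meets the structural description of the rule, so the form surfaces unchanged.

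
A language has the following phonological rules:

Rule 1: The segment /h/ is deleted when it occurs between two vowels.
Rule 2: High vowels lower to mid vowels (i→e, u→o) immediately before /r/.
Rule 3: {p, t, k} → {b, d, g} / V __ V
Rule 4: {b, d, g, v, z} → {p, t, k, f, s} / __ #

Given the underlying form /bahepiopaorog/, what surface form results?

Rule 1 (intervocalic h-deletion): /h/ occurs between vowels /a/ and /e/, so it deletes. /bahepiopaorog/ → baepiopaorog.
Rule 2 (pre-rhotic lowering): no segment meets the environment; /baepiopaorog/ is unchanged.
Rule 3 (intervocalic voicing): /p/ is a voiceless stop between vowels /e/ and /i/, so it voices to [b]. /p/ is a voiceless stop between vowels /o/ and /a/, so it voices to [b]. /baepiopaorog/ → baebiobaorog.
Rule 4 (final devoicing): /g/ is a voiced obstruent in word-final position, so it devoices to [k]. /baebiobaorog/ → baebiobaorok.

baebiobaorok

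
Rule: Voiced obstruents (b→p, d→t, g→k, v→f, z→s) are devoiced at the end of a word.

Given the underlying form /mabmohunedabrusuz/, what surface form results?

mabmohunedabrusus

/z/ is a voiced obstruent in word-final position, so it devoices to [s].
The other instances of /b/, /d/ do not occur in the required environment and remain unchanged.
Surface form: [mabmohunedabrusus].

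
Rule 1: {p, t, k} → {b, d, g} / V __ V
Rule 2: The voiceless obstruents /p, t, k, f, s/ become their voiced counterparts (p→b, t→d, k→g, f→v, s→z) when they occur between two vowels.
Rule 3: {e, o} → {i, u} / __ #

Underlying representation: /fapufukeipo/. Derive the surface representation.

Rule 1 (intervocalic voicing): /p/ is a voiceless stop between vowels /a/ and /u/, so it voices to [b]. /k/ is a voiceless stop between vowels /u/ and /e/, so it voices to [g]. /p/ is a voiceless stop between vowels /i/ and /o/, so it voices to [b]. /fapufukeipo/ → fabufugeibo.
Rule 2 (intervocalic voicing): /f/ is a voiceless obstruent between vowels /u/ and /u/, so it voices to [v]. /fabufugeibo/ → fabuvugeibo.
Rule 3 (final vowel raising): /o/ is a mid vowel in word-final position, so it raises to [u]. /fabuvugeibo/ → fabuvugeibu.

fabuvugeibu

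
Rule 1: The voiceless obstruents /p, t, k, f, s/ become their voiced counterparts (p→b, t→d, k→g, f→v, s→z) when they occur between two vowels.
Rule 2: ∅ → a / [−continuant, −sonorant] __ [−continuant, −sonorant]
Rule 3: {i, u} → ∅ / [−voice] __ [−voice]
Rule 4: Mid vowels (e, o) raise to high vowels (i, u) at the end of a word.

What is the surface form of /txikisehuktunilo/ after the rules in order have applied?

Rule 1 (intervocalic voicing): /k/ is a voiceless obstruent between vowels /i/ and /i/, so it voices to [g]. /s/ is a voiceless obstruent between vowels /i/ and /e/, so it voices to [z]. /txikisehuktunilo/ → txigizehuktunilo.
Rule 2 (stop-cluster a-epenthesis): /k/ and /t/ form a stop–stop cluster, so [a] is inserted between them. /txigizehuktunilo/ → txigizehukatunilo.
Rule 3 (high vowel syncope): /u/ is a high vowel flanked by voiceless consonants /h/ and /k/, so it deletes. /txigizehukatunilo/ → txigizehkatunilo.
Rule 4 (final vowel raising): /o/ is a mid vowel in word-final position, so it raises to [u]. /txigizehkatunilo/ → txigizehkatunilu.

txigizehkatunilu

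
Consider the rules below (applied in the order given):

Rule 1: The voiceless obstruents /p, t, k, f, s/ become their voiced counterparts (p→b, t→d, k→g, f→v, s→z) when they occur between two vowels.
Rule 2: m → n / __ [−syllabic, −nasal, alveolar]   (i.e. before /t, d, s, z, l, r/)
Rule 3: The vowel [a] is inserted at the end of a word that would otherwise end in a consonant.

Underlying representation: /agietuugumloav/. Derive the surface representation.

Rule 1 (intervocalic voicing): /t/ is a voiceless obstruent between vowels /e/ and /u/, so it voices to [d]. /agietuugumloav/ → agieduugumloav.
Rule 2 (nasal place assimilation): /m/ precedes the alveolar consonant /l/, so it assimilates in place to [n]. /agieduugumloav/ → agieduugunloav.
Rule 3 (final a-epenthesis): the form ends in the consonant /v/, so [a] is inserted word-finally. /agieduugunloav/ → agieduugunloava.

agieduugunloava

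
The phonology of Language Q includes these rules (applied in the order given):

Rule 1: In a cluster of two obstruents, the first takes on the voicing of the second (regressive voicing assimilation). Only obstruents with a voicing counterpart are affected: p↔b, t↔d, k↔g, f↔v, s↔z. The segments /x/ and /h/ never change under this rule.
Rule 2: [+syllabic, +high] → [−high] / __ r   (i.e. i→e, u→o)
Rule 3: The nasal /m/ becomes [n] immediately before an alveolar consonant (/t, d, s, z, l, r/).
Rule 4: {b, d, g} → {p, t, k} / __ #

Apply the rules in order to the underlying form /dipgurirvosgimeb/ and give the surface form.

dibgorervozgimep

Rule 1 (regressive voicing assimilation): /p/ precedes the voiced obstruent /g/, so it voices to [b] by assimilation. /s/ precedes the voiced obstruent /g/, so it voices to [z] by assimilation. /dipgurirvosgimeb/ → dibgurirvozgimeb.
Rule 2 (pre-rhotic lowering): /u/ is a high vowel immediately before /r/, so it lowers to [o]. /i/ is a high vowel immediately before /r/, so it lowers to [e]. /dibgurirvozgimeb/ → dibgorervozgimeb.
Rule 3 (nasal place assimilation): no segment meets the environment; /dibgorervozgimeb/ is unchanged.
Rule 4 (final devoicing): /b/ is a voiced stop in word-final position, so it devoices to [p]. /dibgorervozgimeb/ → dibgorervozgimep.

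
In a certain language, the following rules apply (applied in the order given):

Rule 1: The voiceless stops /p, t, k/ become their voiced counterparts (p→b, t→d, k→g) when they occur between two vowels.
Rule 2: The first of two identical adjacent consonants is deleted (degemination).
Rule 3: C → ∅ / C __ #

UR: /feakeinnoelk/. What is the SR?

feageinoel

Rule 1 (intervocalic voicing): /k/ is a voiceless stop between vowels /a/ and /e/, so it voices to [g]. /feakeinnoelk/ → feageinnoelk.
Rule 2 (degemination): /nn/ is a geminate; the first /n/ deletes. /feageinnoelk/ → feageinoelk.
Rule 3 (final cluster simplification): /k/ is the second consonant of a word-final cluster /lk/, so it deletes. /feageinoelk/ → feageinoel.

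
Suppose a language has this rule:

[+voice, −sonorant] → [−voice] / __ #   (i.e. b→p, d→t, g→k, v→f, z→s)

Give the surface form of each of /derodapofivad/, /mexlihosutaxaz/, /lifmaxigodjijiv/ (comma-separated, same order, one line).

/derodapofivad/: /d/ is a voiced obstruent in word-final position, so it devoices to [t]. → [derodapofivat].
/mexlihosutaxaz/: /z/ is a voiced obstruent in word-final position, so it devoices to [s]. → [mexlihosutaxas].
/lifmaxigodjijiv/: /v/ is a voiced obstruent in word-final position, so it devoices to [f]. → [lifmaxigodjijif].

derodapofivat, mexlihosutaxas, lifmaxigodjijif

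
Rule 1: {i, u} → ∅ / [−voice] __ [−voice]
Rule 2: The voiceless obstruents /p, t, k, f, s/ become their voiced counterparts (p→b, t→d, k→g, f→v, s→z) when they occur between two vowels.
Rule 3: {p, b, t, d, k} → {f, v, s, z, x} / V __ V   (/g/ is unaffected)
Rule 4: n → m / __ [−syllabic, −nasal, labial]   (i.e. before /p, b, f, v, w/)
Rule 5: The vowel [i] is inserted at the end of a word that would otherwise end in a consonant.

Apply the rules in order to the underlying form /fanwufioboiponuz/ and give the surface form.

Rule 1 (high vowel syncope): no segment meets the environment; /fanwufioboiponuz/ is unchanged.
Rule 2 (intervocalic voicing): /f/ is a voiceless obstruent between vowels /u/ and /i/, so it voices to [v]. /p/ is a voiceless obstruent between vowels /i/ and /o/, so it voices to [b]. /fanwufioboiponuz/ → fanwuvioboibonuz.
Rule 3 (intervocalic spirantization): /b/ is a stop between vowels /o/ and /o/, so it spirantizes to the fricative [v]. /b/ is a stop between vowels /i/ and /o/, so it spirantizes to the fricative [v]. /fanwuvioboibonuz/ → fanwuviovoivonuz.
Rule 4 (nasal place assimilation): /n/ precedes the labial consonant /w/, so it assimilates in place to [m]. /fanwuviovoivonuz/ → famwuviovoivonuz.
Rule 5 (final i-epenthesis): the form ends in the consonant /z/, so [i] is inserted word-finally. /famwuviovoivonuz/ → famwuviovoivonuzi.

famwuviovoivonuzi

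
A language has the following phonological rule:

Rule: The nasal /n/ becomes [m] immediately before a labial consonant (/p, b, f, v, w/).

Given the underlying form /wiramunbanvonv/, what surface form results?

wiramumbamvomv

/n/ precedes the labial consonant /b/, so it assimilates in place to [m].
/n/ precedes the labial consonant /v/, so it assimilates in place to [m].
/n/ precedes the labial consonant /v/, so it assimilates in place to [m].
Surface form: [wiramumbamvomv].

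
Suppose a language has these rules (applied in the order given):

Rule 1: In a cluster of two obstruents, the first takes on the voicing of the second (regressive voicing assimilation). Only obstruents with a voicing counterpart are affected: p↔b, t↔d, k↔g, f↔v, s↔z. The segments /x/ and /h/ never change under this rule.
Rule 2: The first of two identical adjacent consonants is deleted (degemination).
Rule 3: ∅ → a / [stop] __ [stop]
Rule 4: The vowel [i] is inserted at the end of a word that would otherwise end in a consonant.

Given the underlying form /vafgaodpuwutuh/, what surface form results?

vavgaotapuwutuhi

Rule 1 (regressive voicing assimilation): /f/ precedes the voiced obstruent /g/, so it voices to [v] by assimilation. /d/ precedes the voiceless obstruent /p/, so it devoices to [t] by assimilation. /vafgaodpuwutuh/ → vavgaotpuwutuh.
Rule 2 (degemination): no segment meets the environment; /vavgaotpuwutuh/ is unchanged.
Rule 3 (stop-cluster a-epenthesis): /t/ and /p/ form a stop–stop cluster, so [a] is inserted between them. /vavgaotpuwutuh/ → vavgaotapuwutuh.
Rule 4 (final i-epenthesis): the form ends in the consonant /h/, so [i] is inserted word-finally. /vavgaotapuwutuh/ → vavgaotapuwutuhi.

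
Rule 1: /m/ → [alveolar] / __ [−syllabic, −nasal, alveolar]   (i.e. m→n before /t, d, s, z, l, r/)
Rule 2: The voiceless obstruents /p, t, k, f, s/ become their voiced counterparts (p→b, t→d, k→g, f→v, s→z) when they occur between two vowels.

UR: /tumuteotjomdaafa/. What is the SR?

tumudeotjondaava

Rule 1 (nasal place assimilation): /m/ precedes the alveolar consonant /d/, so it assimilates in place to [n]. /tumuteotjomdaafa/ → tumuteotjondaafa.
Rule 2 (intervocalic voicing): /t/ is a voiceless obstruent between vowels /u/ and /e/, so it voices to [d]. /f/ is a voiceless obstruent between vowels /a/ and /a/, so it voices to [v]. /tumuteotjondaafa/ → tumudeotjondaava.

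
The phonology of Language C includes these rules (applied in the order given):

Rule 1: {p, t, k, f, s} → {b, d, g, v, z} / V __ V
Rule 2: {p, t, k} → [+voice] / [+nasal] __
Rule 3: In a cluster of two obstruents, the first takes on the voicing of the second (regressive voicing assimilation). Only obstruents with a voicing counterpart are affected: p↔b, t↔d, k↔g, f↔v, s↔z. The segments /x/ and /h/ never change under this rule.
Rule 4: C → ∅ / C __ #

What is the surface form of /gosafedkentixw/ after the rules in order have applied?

gozavetkendix

Rule 1 (intervocalic voicing): /s/ is a voiceless obstruent between vowels /o/ and /a/, so it voices to [z]. /f/ is a voiceless obstruent between vowels /a/ and /e/, so it voices to [v]. /gosafedkentixw/ → gozavedkentixw.
Rule 2 (post-nasal voicing): /t/ is a voiceless stop immediately after the nasal /n/, so it voices to [d]. /gozavedkentixw/ → gozavedkendixw.
Rule 3 (regressive voicing assimilation): /d/ precedes the voiceless obstruent /k/, so it devoices to [t] by assimilation. /gozavedkendixw/ → gozavetkendixw.
Rule 4 (final cluster simplification): /w/ is the second consonant of a word-final cluster /xw/, so it deletes. /gozavetkendixw/ → gozavetkendix.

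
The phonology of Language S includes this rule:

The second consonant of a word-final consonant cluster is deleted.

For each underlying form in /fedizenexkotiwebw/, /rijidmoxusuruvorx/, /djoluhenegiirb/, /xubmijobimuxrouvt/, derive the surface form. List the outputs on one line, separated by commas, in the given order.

fedizenexkotiweb, rijidmoxusuruvor, djoluhenegiir, xubmijobimuxrouv

/fedizenexkotiwebw/: /w/ is the second consonant of a word-final cluster /bw/, so it deletes. → [fedizenexkotiweb].
/rijidmoxusuruvorx/: /x/ is the second consonant of a word-final cluster /rx/, so it deletes. → [rijidmoxusuruvor].
/djoluhenegiirb/: /b/ is the second consonant of a word-final cluster /rb/, so it deletes. → [djoluhenegiir].
/xubmijobimuxrouvt/: /t/ is the second consonant of a word-final cluster /vt/, so it deletes. → [xubmijobimuxrouv].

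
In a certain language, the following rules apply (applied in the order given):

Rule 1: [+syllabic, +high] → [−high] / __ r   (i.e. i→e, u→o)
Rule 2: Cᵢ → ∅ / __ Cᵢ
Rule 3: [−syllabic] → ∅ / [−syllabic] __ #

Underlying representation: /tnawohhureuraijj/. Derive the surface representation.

Rule 1 (pre-rhotic lowering): /u/ is a high vowel immediately before /r/, so it lowers to [o]. /u/ is a high vowel immediately before /r/, so it lowers to [o]. /tnawohhureuraijj/ → tnawohhoreoraijj.
Rule 2 (degemination): /hh/ is a geminate; the first /h/ deletes. /jj/ is a geminate; the first /j/ deletes. /tnawohhoreoraijj/ → tnawohoreoraij.
Rule 3 (final cluster simplification): no segment meets the environment; /tnawohoreoraij/ is unchanged.

tnawohoreoraij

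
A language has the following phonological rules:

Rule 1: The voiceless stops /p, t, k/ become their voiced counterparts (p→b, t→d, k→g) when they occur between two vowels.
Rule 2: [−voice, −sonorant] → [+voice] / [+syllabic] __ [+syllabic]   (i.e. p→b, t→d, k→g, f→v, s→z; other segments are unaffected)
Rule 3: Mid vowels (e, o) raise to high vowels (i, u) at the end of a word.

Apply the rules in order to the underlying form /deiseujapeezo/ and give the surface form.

deizeujabeezu

Rule 1 (intervocalic voicing): /p/ is a voiceless stop between vowels /a/ and /e/, so it voices to [b]. /deiseujapeezo/ → deiseujabeezo.
Rule 2 (intervocalic voicing): /s/ is a voiceless obstruent between vowels /i/ and /e/, so it voices to [z]. /deiseujabeezo/ → deizeujabeezo.
Rule 3 (final vowel raising): /o/ is a mid vowel in word-final position, so it raises to [u]. /deizeujabeezo/ → deizeujabeezu.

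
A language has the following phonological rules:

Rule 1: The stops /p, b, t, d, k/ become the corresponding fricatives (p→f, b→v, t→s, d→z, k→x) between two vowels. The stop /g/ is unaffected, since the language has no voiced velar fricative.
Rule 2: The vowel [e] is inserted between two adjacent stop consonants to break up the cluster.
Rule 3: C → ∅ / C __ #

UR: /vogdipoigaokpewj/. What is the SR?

vogedifoigaokepew

Rule 1 (intervocalic spirantization): /p/ is a stop between vowels /i/ and /o/, so it spirantizes to the fricative [f]. /vogdipoigaokpewj/ → vogdifoigaokpewj.
Rule 2 (stop-cluster e-epenthesis): /g/ and /d/ form a stop–stop cluster, so [e] is inserted between them. /k/ and /p/ form a stop–stop cluster, so [e] is inserted between them. /vogdifoigaokpewj/ → vogedifoigaokepewj.
Rule 3 (final cluster simplification): /j/ is the second consonant of a word-final cluster /wj/, so it deletes. /vogedifoigaokepewj/ → vogedifoigaokepew.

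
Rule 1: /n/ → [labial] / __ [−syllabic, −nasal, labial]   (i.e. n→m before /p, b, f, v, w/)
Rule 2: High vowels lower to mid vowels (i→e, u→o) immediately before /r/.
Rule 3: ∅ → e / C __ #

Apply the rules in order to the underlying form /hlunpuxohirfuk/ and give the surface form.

Rule 1 (nasal place assimilation): /n/ precedes the labial consonant /p/, so it assimilates in place to [m]. /hlunpuxohirfuk/ → hlumpuxohirfuk.
Rule 2 (pre-rhotic lowering): /i/ is a high vowel immediately before /r/, so it lowers to [e]. /hlumpuxohirfuk/ → hlumpuxoherfuk.
Rule 3 (final e-epenthesis): the form ends in the consonant /k/, so [e] is inserted word-finally. /hlumpuxoherfuk/ → hlumpuxoherfuke.

hlumpuxoherfuke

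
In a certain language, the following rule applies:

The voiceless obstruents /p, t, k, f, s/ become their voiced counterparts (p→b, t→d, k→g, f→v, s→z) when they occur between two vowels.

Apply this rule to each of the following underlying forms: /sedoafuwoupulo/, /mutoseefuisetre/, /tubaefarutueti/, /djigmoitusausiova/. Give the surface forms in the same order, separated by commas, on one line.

sedoavuwoubulo, mudozeevuizetre, tubaevaruduedi, djigmoiduzauziova

/sedoafuwoupulo/: /f/ is a voiceless obstruent between vowels /a/ and /u/, so it voices to [v]. /p/ is a voiceless obstruent between vowels /u/ and /u/, so it voices to [b]. → [sedoavuwoubulo].
/mutoseefuisetre/: /t/ is a voiceless obstruent between vowels /u/ and /o/, so it voices to [d]. /s/ is a voiceless obstruent between vowels /o/ and /e/, so it voices to [z]. /f/ is a voiceless obstruent between vowels /e/ and /u/, so it voices to [v]. /s/ is a voiceless obstruent between vowels /i/ and /e/, so it voices to [z]. → [mudozeevuizetre].
/tubaefarutueti/: /f/ is a voiceless obstruent between vowels /e/ and /a/, so it voices to [v]. /t/ is a voiceless obstruent between vowels /u/ and /u/, so it voices to [d]. /t/ is a voiceless obstruent between vowels /e/ and /i/, so it voices to [d]. → [tubaevaruduedi].
/djigmoitusausiova/: /t/ is a voiceless obstruent between vowels /i/ and /u/, so it voices to [d]. /s/ is a voiceless obstruent between vowels /u/ and /a/, so it voices to [z]. /s/ is a voiceless obstruent between vowels /u/ and /i/, so it voices to [z]. → [djigmoiduzauziova].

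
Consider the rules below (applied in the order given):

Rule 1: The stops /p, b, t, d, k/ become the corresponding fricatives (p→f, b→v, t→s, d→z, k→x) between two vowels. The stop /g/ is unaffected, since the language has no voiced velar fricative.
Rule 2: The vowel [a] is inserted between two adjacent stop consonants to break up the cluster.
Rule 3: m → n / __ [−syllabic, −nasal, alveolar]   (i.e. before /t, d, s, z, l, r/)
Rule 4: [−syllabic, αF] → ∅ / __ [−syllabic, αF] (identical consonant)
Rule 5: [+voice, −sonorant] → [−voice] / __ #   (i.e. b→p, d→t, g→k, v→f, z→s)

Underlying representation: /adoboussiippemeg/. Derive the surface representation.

Rule 1 (intervocalic spirantization): /d/ is a stop between vowels /a/ and /o/, so it spirantizes to the fricative [z]. /b/ is a stop between vowels /o/ and /o/, so it spirantizes to the fricative [v]. /adoboussiippemeg/ → azovoussiippemeg.
Rule 2 (stop-cluster a-epenthesis): /p/ and /p/ form a stop–stop cluster, so [a] is inserted between them. /azovoussiippemeg/ → azovoussiipapemeg.
Rule 3 (nasal place assimilation): no segment meets the environment; /azovoussiipapemeg/ is unchanged.
Rule 4 (degemination): /ss/ is a geminate; the first /s/ deletes. /azovoussiipapemeg/ → azovousiipapemeg.
Rule 5 (final devoicing): /g/ is a voiced obstruent in word-final position, so it devoices to [k]. /azovousiipapemeg/ → azovousiipapemek.

azovousiipapemek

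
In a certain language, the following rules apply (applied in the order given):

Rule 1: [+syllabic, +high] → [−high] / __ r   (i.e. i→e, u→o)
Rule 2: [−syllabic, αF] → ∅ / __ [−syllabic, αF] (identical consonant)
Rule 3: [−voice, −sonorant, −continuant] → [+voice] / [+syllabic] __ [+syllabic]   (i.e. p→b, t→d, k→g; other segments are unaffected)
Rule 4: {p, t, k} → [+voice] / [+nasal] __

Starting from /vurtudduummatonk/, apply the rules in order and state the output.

Rule 1 (pre-rhotic lowering): /u/ is a high vowel immediately before /r/, so it lowers to [o]. /vurtudduummatonk/ → vortudduummatonk.
Rule 2 (degemination): /dd/ is a geminate; the first /d/ deletes. /mm/ is a geminate; the first /m/ deletes. /vortudduummatonk/ → vortuduumatonk.
Rule 3 (intervocalic voicing): /t/ is a voiceless stop between vowels /a/ and /o/, so it voices to [d]. /vortuduumatonk/ → vortuduumadonk.
Rule 4 (post-nasal voicing): /k/ is a voiceless stop immediately after the nasal /n/, so it voices to [g]. /vortuduumadonk/ → vortuduumadong.

vortuduumadong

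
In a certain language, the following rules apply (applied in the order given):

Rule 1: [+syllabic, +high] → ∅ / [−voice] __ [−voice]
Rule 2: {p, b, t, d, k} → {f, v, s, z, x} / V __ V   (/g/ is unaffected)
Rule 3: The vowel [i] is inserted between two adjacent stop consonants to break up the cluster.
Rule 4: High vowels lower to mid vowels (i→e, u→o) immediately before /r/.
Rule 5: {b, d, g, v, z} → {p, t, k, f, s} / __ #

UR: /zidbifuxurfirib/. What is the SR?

Rule 1 (high vowel syncope): /u/ is a high vowel flanked by voiceless consonants /f/ and /x/, so it deletes. /zidbifuxurfirib/ → zidbifxurfirib.
Rule 2 (intervocalic spirantization): no segment meets the environment; /zidbifxurfirib/ is unchanged.
Rule 3 (stop-cluster i-epenthesis): /d/ and /b/ form a stop–stop cluster, so [i] is inserted between them. /zidbifxurfirib/ → zidibifxurfirib.
Rule 4 (pre-rhotic lowering): /u/ is a high vowel immediately before /r/, so it lowers to [o]. /i/ is a high vowel immediately before /r/, so it lowers to [e]. /zidibifxurfirib/ → zidibifxorferib.
Rule 5 (final devoicing): /b/ is a voiced obstruent in word-final position, so it devoices to [p]. /zidibifxorferib/ → zidibifxorferip.

zidibifxorferip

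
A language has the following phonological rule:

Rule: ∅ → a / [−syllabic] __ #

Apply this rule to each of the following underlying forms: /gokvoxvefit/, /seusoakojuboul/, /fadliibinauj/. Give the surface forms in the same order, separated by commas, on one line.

/gokvoxvefit/: the form ends in the consonant /t/, so [a] is inserted word-finally. → [gokvoxvefita].
/seusoakojuboul/: the form ends in the consonant /l/, so [a] is inserted word-finally. → [seusoakojuboula].
/fadliibinauj/: the form ends in the consonant /j/, so [a] is inserted word-finally. → [fadliibinauja].

gokvoxvefita, seusoakojuboula, fadliibinauja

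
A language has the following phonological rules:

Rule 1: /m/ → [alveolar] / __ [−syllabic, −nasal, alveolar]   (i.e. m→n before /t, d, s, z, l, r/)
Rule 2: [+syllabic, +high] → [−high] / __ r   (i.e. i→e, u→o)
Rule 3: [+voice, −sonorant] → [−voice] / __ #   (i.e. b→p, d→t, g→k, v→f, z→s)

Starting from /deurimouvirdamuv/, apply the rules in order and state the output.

deorimouverdamuf

Rule 1 (nasal place assimilation): no segment meets the environment; /deurimouvirdamuv/ is unchanged.
Rule 2 (pre-rhotic lowering): /u/ is a high vowel immediately before /r/, so it lowers to [o]. /i/ is a high vowel immediately before /r/, so it lowers to [e]. /deurimouvirdamuv/ → deorimouverdamuv.
Rule 3 (final devoicing): /v/ is a voiced obstruent in word-final position, so it devoices to [f]. /deorimouverdamuv/ → deorimouverdamuf.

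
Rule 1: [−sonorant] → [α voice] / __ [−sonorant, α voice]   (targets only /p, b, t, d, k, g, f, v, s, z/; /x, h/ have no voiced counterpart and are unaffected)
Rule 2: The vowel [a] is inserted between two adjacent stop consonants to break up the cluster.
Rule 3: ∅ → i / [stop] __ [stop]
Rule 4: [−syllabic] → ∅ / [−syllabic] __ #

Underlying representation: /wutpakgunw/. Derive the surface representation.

Rule 1 (regressive voicing assimilation): /k/ precedes the voiced obstruent /g/, so it voices to [g] by assimilation. /wutpakgunw/ → wutpaggunw.
Rule 2 (stop-cluster a-epenthesis): /t/ and /p/ form a stop–stop cluster, so [a] is inserted between them. /g/ and /g/ form a stop–stop cluster, so [a] is inserted between them. /wutpaggunw/ → wutapagagunw.
Rule 3 (stop-cluster i-epenthesis): no segment meets the environment; /wutapagagunw/ is unchanged.
Rule 4 (final cluster simplification): /w/ is the second consonant of a word-final cluster /nw/, so it deletes. /wutapagagunw/ → wutapagagun.

wutapagagun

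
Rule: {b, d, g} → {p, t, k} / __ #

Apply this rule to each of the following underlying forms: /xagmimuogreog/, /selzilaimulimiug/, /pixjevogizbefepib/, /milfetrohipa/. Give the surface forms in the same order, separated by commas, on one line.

/xagmimuogreog/: /g/ is a voiced stop in word-final position, so it devoices to [k]. → [xagmimuogreok].
/selzilaimulimiug/: /g/ is a voiced stop in word-final position, so it devoices to [k]. → [selzilaimulimiuk].
/pixjevogizbefepib/: /b/ is a voiced stop in word-final position, so it devoices to [p]. → [pixjevogizbefepip].
/milfetrohipa/: the rule's environment is not met; surfaces unchanged as [milfetrohipa].

xagmimuogreok, selzilaimulimiuk, pixjevogizbefepip, milfetrohipa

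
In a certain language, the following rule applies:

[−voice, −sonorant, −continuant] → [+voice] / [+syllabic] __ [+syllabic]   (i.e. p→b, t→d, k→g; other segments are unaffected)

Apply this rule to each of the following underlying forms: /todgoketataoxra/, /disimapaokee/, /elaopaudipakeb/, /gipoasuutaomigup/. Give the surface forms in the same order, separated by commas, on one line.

/todgoketataoxra/: /k/ is a voiceless stop between vowels /o/ and /e/, so it voices to [g]. /t/ is a voiceless stop between vowels /e/ and /a/, so it voices to [d]. /t/ is a voiceless stop between vowels /a/ and /a/, so it voices to [d]. → [todgogedadaoxra].
/disimapaokee/: /p/ is a voiceless stop between vowels /a/ and /a/, so it voices to [b]. /k/ is a voiceless stop between vowels /o/ and /e/, so it voices to [g]. → [disimabaogee].
/elaopaudipakeb/: /p/ is a voiceless stop between vowels /o/ and /a/, so it voices to [b]. /p/ is a voiceless stop between vowels /i/ and /a/, so it voices to [b]. /k/ is a voiceless stop between vowels /a/ and /e/, so it voices to [g]. → [elaobaudibageb].
/gipoasuutaomigup/: /p/ is a voiceless stop between vowels /i/ and /o/, so it voices to [b]. /t/ is a voiceless stop between vowels /u/ and /a/, so it voices to [d]. → [giboasuudaomigup].

todgogedadaoxra, disimabaogee, elaobaudibageb, giboasuudaomigup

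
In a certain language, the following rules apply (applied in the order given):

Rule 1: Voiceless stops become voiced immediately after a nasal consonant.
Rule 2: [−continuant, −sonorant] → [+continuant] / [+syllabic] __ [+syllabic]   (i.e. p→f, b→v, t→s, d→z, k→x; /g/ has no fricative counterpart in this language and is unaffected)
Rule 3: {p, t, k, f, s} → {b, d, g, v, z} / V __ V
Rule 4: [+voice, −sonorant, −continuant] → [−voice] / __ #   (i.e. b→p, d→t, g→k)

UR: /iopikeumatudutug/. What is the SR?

iovixeumazuzuzuk

Rule 1 (post-nasal voicing): no segment meets the environment; /iopikeumatudutug/ is unchanged.
Rule 2 (intervocalic spirantization): /p/ is a stop between vowels /o/ and /i/, so it spirantizes to the fricative [f]. /k/ is a stop between vowels /i/ and /e/, so it spirantizes to the fricative [x]. /t/ is a stop between vowels /a/ and /u/, so it spirantizes to the fricative [s]. /d/ is a stop between vowels /u/ and /u/, so it spirantizes to the fricative [z]. /t/ is a stop between vowels /u/ and /u/, so it spirantizes to the fricative [s]. /iopikeumatudutug/ → iofixeumasuzusug.
Rule 3 (intervocalic voicing): /f/ is a voiceless obstruent between vowels /o/ and /i/, so it voices to [v]. /s/ is a voiceless obstruent between vowels /a/ and /u/, so it voices to [z]. /s/ is a voiceless obstruent between vowels /u/ and /u/, so it voices to [z]. /iofixeumasuzusug/ → iovixeumazuzuzug.
Rule 4 (final devoicing): /g/ is a voiced stop in word-final position, so it devoices to [k]. /iovixeumazuzuzug/ → iovixeumazuzuzuk.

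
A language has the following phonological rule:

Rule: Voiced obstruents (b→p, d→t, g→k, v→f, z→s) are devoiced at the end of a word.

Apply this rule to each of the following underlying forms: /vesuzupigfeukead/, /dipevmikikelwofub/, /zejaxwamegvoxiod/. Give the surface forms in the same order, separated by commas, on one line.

/vesuzupigfeukead/: /d/ is a voiced obstruent in word-final position, so it devoices to [t]. → [vesuzupigfeukeat].
/dipevmikikelwofub/: /b/ is a voiced obstruent in word-final position, so it devoices to [p]. → [dipevmikikelwofup].
/zejaxwamegvoxiod/: /d/ is a voiced obstruent in word-final position, so it devoices to [t]. → [zejaxwamegvoxiot].

vesuzupigfeukeat, dipevmikikelwofup, zejaxwamegvoxiot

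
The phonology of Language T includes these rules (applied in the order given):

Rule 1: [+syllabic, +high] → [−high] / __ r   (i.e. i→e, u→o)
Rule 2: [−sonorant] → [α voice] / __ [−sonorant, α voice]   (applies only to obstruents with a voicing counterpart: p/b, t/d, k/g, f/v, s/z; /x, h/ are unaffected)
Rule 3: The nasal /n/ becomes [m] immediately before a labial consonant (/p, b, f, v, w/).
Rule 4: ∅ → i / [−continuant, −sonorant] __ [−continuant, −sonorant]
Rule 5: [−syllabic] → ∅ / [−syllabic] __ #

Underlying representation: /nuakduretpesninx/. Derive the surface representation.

Rule 1 (pre-rhotic lowering): /u/ is a high vowel immediately before /r/, so it lowers to [o]. /nuakduretpesninx/ → nuakdoretpesninx.
Rule 2 (regressive voicing assimilation): /k/ precedes the voiced obstruent /d/, so it voices to [g] by assimilation. /nuakdoretpesninx/ → nuagdoretpesninx.
Rule 3 (nasal place assimilation): no segment meets the environment; /nuagdoretpesninx/ is unchanged.
Rule 4 (stop-cluster i-epenthesis): /g/ and /d/ form a stop–stop cluster, so [i] is inserted between them. /t/ and /p/ form a stop–stop cluster, so [i] is inserted between them. /nuagdoretpesninx/ → nuagidoretipesninx.
Rule 5 (final cluster simplification): /x/ is the second consonant of a word-final cluster /nx/, so it deletes. /nuagidoretipesninx/ → nuagidoretipesnin.

nuagidoretipesnin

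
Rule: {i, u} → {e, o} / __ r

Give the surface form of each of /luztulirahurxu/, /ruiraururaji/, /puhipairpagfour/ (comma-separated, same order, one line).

luztulerahorxu, rueraororaji, puhipaerpagfoor

/luztulirahurxu/: /i/ is a high vowel immediately before /r/, so it lowers to [e]. /u/ is a high vowel immediately before /r/, so it lowers to [o]. → [luztulerahorxu].
/ruiraururaji/: /i/ is a high vowel immediately before /r/, so it lowers to [e]. /u/ is a high vowel immediately before /r/, so it lowers to [o]. /u/ is a high vowel immediately before /r/, so it lowers to [o]. → [rueraororaji].
/puhipairpagfour/: /i/ is a high vowel immediately before /r/, so it lowers to [e]. /u/ is a high vowel immediately before /r/, so it lowers to [o]. → [puhipaerpagfoor].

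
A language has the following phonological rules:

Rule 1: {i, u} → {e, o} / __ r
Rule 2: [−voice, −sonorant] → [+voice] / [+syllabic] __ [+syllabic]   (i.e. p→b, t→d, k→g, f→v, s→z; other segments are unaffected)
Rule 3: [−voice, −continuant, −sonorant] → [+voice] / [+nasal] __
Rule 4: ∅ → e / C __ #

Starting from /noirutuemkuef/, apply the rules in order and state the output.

noeruduemguefe

Rule 1 (pre-rhotic lowering): /i/ is a high vowel immediately before /r/, so it lowers to [e]. /noirutuemkuef/ → noerutuemkuef.
Rule 2 (intervocalic voicing): /t/ is a voiceless obstruent between vowels /u/ and /u/, so it voices to [d]. /noerutuemkuef/ → noeruduemkuef.
Rule 3 (post-nasal voicing): /k/ is a voiceless stop immediately after the nasal /m/, so it voices to [g]. /noeruduemkuef/ → noeruduemguef.
Rule 4 (final e-epenthesis): the form ends in the consonant /f/, so [e] is inserted word-finally. /noeruduemguef/ → noeruduemguefe.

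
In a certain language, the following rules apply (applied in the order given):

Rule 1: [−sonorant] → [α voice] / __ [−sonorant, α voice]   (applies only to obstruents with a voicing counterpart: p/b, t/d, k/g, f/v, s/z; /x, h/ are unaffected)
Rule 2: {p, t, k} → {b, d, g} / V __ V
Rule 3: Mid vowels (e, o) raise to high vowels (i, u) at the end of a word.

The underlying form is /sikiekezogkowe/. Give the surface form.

Rule 1 (regressive voicing assimilation): /g/ precedes the voiceless obstruent /k/, so it devoices to [k] by assimilation. /sikiekezogkowe/ → sikiekezokkowe.
Rule 2 (intervocalic voicing): /k/ is a voiceless stop between vowels /i/ and /i/, so it voices to [g]. /k/ is a voiceless stop between vowels /e/ and /e/, so it voices to [g]. /sikiekezokkowe/ → sigiegezokkowe.
Rule 3 (final vowel raising): /e/ is a mid vowel in word-final position, so it raises to [i]. /sigiegezokkowe/ → sigiegezokkowi.

sigiegezokkowi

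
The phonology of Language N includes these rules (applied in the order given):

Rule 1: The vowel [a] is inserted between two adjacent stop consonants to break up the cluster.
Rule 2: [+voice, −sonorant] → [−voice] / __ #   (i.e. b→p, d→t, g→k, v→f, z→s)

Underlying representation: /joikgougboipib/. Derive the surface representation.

joikagougaboipip

Rule 1 (stop-cluster a-epenthesis): /k/ and /g/ form a stop–stop cluster, so [a] is inserted between them. /g/ and /b/ form a stop–stop cluster, so [a] is inserted between them. /joikgougboipib/ → joikagougaboipib.
Rule 2 (final devoicing): /b/ is a voiced obstruent in word-final position, so it devoices to [p]. /joikagougaboipib/ → joikagougaboipip.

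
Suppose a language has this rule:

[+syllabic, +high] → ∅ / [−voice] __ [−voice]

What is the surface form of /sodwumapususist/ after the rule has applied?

sodwumapssst

/u/ is a high vowel flanked by voiceless consonants /p/ and /s/, so it deletes.
/u/ is a high vowel flanked by voiceless consonants /s/ and /s/, so it deletes.
/i/ is a high vowel flanked by voiceless consonants /s/ and /s/, so it deletes.
The other instance of /u/ does not occur in the required environment and remains unchanged.
Surface form: [sodwumapssst].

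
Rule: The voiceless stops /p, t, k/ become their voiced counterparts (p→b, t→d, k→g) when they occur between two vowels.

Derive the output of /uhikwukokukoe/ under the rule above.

Scanning /uhikwukokukoe/: /k/ at position 4 is not in the conditioning environment; /k/ is a voiceless stop between vowels /u/ and /o/, so it voices to [g]; /k/ is a voiceless stop between vowels /o/ and /u/, so it voices to [g]; /k/ is a voiceless stop between vowels /u/ and /o/, so it voices to [g].
Result: [uhikwugogugoe].

uhikwugogugoe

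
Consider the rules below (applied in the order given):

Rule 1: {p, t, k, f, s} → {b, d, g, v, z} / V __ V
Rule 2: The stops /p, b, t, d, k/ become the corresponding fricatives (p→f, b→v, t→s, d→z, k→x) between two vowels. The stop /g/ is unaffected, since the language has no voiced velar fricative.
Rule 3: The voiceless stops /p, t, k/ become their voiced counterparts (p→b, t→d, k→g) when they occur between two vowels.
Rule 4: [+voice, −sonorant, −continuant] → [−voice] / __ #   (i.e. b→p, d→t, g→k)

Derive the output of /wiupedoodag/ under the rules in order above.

Rule 1 (intervocalic voicing): /p/ is a voiceless obstruent between vowels /u/ and /e/, so it voices to [b]. /wiupedoodag/ → wiubedoodag.
Rule 2 (intervocalic spirantization): /b/ is a stop between vowels /u/ and /e/, so it spirantizes to the fricative [v]. /d/ is a stop between vowels /e/ and /o/, so it spirantizes to the fricative [z]. /d/ is a stop between vowels /o/ and /a/, so it spirantizes to the fricative [z]. /wiubedoodag/ → wiuvezoozag.
Rule 3 (intervocalic voicing): no segment meets the environment; /wiuvezoozag/ is unchanged.
Rule 4 (final devoicing): /g/ is a voiced stop in word-final position, so it devoices to [k]. /wiuvezoozag/ → wiuvezoozak.

wiuvezoozak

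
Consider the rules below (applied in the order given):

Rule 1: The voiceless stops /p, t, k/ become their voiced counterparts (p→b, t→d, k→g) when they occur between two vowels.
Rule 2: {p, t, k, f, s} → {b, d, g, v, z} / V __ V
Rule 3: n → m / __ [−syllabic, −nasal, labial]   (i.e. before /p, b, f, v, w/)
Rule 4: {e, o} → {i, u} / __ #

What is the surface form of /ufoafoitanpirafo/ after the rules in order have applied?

Rule 1 (intervocalic voicing): /t/ is a voiceless stop between vowels /i/ and /a/, so it voices to [d]. /ufoafoitanpirafo/ → ufoafoidanpirafo.
Rule 2 (intervocalic voicing): /f/ is a voiceless obstruent between vowels /u/ and /o/, so it voices to [v]. /f/ is a voiceless obstruent between vowels /a/ and /o/, so it voices to [v]. /f/ is a voiceless obstruent between vowels /a/ and /o/, so it voices to [v]. /ufoafoidanpirafo/ → uvoavoidanpiravo.
Rule 3 (nasal place assimilation): /n/ precedes the labial consonant /p/, so it assimilates in place to [m]. /uvoavoidanpiravo/ → uvoavoidampiravo.
Rule 4 (final vowel raising): /o/ is a mid vowel in word-final position, so it raises to [u]. /uvoavoidampiravo/ → uvoavoidampiravu.

uvoavoidampiravu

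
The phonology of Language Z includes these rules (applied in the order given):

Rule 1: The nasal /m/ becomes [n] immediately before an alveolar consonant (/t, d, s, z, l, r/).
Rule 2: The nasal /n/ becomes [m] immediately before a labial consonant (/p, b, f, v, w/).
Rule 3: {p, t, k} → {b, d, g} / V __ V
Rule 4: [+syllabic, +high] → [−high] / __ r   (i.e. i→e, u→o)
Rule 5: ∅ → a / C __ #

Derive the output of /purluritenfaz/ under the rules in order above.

Rule 1 (nasal place assimilation): no segment meets the environment; /purluritenfaz/ is unchanged.
Rule 2 (nasal place assimilation): /n/ precedes the labial consonant /f/, so it assimilates in place to [m]. /purluritenfaz/ → purluritemfaz.
Rule 3 (intervocalic voicing): /t/ is a voiceless stop between vowels /i/ and /e/, so it voices to [d]. /purluritemfaz/ → purluridemfaz.
Rule 4 (pre-rhotic lowering): /u/ is a high vowel immediately before /r/, so it lowers to [o]. /u/ is a high vowel immediately before /r/, so it lowers to [o]. /purluridemfaz/ → porloridemfaz.
Rule 5 (final a-epenthesis): the form ends in the consonant /z/, so [a] is inserted word-finally. /porloridemfaz/ → porloridemfaza.

porloridemfaza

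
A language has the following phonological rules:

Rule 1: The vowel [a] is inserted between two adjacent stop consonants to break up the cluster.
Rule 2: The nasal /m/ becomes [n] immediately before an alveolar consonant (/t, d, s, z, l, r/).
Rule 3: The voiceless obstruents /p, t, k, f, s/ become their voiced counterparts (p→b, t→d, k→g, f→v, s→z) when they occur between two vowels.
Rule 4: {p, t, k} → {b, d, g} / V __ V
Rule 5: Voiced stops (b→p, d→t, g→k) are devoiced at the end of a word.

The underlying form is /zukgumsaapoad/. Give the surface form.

Rule 1 (stop-cluster a-epenthesis): /k/ and /g/ form a stop–stop cluster, so [a] is inserted between them. /zukgumsaapoad/ → zukagumsaapoad.
Rule 2 (nasal place assimilation): /m/ precedes the alveolar consonant /s/, so it assimilates in place to [n]. /zukagumsaapoad/ → zukagunsaapoad.
Rule 3 (intervocalic voicing): /k/ is a voiceless obstruent between vowels /u/ and /a/, so it voices to [g]. /p/ is a voiceless obstruent between vowels /a/ and /o/, so it voices to [b]. /zukagunsaapoad/ → zugagunsaaboad.
Rule 4 (intervocalic voicing): no segment meets the environment; /zugagunsaaboad/ is unchanged.
Rule 5 (final devoicing): /d/ is a voiced stop in word-final position, so it devoices to [t]. /zugagunsaaboad/ → zugagunsaaboat.

zugagunsaaboat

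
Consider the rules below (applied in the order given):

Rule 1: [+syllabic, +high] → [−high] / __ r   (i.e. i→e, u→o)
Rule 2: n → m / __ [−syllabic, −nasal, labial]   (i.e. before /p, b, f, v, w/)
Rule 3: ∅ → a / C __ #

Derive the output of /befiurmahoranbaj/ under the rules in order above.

befiormahorambaja

Rule 1 (pre-rhotic lowering): /u/ is a high vowel immediately before /r/, so it lowers to [o]. /befiurmahoranbaj/ → befiormahoranbaj.
Rule 2 (nasal place assimilation): /n/ precedes the labial consonant /b/, so it assimilates in place to [m]. /befiormahoranbaj/ → befiormahorambaj.
Rule 3 (final a-epenthesis): the form ends in the consonant /j/, so [a] is inserted word-finally. /befiormahorambaj/ → befiormahorambaja.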